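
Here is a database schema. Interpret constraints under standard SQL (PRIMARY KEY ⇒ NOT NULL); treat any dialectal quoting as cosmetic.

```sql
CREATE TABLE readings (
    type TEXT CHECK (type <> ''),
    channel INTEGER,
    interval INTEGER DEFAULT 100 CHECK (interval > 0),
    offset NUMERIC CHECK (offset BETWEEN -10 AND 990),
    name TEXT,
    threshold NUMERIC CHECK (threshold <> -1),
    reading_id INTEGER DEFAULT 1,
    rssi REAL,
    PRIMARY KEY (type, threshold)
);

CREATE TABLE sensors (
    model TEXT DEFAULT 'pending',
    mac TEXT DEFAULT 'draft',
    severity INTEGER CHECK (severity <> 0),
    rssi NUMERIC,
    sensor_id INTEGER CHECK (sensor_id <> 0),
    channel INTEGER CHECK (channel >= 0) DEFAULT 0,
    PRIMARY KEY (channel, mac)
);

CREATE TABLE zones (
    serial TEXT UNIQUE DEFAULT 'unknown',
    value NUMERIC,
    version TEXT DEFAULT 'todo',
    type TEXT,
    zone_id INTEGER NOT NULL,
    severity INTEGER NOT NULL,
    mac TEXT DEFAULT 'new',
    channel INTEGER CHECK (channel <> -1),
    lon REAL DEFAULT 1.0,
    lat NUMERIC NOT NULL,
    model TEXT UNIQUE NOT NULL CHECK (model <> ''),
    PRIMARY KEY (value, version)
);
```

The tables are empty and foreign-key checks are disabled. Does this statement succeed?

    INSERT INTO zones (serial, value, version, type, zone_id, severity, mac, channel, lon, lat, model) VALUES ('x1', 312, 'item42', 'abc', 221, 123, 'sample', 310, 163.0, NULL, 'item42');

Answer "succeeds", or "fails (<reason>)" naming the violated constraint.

fails (NOT NULL on lat)

lat is explicitly set to NULL, but lat is declared NOT NULL.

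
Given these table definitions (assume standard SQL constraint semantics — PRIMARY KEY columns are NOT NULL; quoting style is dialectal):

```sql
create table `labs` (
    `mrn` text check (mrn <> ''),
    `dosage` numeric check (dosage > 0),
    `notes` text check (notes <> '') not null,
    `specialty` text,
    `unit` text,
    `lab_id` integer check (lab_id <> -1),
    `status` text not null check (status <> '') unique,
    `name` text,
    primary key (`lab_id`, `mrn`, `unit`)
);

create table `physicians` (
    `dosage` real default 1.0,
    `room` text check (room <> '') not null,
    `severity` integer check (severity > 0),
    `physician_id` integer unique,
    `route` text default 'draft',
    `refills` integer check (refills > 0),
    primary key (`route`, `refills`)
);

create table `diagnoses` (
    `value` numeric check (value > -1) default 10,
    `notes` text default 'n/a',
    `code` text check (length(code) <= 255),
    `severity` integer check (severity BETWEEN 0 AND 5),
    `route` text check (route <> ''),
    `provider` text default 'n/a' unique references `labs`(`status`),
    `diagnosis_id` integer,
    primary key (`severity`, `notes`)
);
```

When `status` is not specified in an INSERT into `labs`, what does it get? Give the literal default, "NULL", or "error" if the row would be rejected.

error

status has no DEFAULT clause.
Omitting it would insert NULL, but it is declared NOT NULL, so the INSERT fails.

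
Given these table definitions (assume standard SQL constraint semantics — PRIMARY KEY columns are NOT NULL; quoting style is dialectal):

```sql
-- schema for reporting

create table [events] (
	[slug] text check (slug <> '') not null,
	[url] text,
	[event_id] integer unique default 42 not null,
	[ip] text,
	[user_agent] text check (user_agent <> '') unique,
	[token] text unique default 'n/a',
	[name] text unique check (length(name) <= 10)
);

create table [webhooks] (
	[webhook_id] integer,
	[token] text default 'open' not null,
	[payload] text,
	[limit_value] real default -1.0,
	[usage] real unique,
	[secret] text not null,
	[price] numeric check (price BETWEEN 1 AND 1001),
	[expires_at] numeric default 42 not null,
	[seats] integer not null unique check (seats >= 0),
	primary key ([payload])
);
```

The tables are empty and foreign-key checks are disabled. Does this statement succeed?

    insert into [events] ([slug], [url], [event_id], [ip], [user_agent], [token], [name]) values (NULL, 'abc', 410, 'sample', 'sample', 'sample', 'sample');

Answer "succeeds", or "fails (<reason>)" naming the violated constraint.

fails (NOT NULL on slug)

slug is explicitly set to NULL, but slug is declared NOT NULL.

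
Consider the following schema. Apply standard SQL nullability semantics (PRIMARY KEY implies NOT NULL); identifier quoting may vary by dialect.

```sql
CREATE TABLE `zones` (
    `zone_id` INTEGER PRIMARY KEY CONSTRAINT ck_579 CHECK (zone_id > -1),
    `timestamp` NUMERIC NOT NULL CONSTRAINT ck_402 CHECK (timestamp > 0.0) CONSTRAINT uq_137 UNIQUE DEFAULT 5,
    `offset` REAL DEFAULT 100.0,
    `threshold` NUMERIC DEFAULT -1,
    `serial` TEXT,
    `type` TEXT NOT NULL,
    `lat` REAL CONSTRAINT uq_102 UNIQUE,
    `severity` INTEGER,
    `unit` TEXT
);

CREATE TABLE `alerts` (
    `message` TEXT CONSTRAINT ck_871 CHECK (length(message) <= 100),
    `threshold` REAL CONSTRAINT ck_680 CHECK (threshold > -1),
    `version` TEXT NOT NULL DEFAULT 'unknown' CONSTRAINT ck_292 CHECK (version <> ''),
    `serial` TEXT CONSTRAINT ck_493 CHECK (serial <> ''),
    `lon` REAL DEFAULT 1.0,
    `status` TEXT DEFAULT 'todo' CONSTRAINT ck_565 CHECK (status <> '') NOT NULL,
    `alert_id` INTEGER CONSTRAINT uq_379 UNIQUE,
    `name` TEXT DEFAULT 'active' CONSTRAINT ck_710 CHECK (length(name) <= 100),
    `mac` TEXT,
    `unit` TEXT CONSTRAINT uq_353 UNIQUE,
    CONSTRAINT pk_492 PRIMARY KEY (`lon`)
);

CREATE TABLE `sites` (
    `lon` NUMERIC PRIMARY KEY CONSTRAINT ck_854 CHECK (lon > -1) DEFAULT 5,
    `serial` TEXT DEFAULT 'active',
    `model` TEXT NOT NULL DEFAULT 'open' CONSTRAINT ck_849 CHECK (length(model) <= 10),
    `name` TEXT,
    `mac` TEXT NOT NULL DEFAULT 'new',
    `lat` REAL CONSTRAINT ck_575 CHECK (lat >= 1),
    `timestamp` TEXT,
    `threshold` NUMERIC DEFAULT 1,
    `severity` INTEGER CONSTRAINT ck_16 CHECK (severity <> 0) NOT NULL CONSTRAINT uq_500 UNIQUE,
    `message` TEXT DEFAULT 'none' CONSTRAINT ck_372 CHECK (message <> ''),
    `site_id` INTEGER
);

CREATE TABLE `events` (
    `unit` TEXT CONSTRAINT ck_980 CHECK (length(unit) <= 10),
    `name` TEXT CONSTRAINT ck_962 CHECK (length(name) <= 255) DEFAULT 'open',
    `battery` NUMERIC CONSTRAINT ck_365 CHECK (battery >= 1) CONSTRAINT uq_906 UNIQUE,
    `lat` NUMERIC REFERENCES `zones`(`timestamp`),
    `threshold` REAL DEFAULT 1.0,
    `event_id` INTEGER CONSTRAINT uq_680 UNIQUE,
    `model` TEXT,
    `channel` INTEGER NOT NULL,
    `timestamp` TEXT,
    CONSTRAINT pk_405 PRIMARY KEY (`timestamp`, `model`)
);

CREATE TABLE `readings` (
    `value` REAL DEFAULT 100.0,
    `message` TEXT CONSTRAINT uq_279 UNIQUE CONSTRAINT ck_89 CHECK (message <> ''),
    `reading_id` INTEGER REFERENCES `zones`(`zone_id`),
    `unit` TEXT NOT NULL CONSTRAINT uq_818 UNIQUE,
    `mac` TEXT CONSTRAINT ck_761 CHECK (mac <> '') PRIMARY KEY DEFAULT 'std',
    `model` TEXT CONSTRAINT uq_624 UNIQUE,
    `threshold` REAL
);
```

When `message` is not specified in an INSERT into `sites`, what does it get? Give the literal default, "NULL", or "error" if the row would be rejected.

message has an explicit DEFAULT 'none'.
When the column is omitted from an INSERT, that default is used.

'none'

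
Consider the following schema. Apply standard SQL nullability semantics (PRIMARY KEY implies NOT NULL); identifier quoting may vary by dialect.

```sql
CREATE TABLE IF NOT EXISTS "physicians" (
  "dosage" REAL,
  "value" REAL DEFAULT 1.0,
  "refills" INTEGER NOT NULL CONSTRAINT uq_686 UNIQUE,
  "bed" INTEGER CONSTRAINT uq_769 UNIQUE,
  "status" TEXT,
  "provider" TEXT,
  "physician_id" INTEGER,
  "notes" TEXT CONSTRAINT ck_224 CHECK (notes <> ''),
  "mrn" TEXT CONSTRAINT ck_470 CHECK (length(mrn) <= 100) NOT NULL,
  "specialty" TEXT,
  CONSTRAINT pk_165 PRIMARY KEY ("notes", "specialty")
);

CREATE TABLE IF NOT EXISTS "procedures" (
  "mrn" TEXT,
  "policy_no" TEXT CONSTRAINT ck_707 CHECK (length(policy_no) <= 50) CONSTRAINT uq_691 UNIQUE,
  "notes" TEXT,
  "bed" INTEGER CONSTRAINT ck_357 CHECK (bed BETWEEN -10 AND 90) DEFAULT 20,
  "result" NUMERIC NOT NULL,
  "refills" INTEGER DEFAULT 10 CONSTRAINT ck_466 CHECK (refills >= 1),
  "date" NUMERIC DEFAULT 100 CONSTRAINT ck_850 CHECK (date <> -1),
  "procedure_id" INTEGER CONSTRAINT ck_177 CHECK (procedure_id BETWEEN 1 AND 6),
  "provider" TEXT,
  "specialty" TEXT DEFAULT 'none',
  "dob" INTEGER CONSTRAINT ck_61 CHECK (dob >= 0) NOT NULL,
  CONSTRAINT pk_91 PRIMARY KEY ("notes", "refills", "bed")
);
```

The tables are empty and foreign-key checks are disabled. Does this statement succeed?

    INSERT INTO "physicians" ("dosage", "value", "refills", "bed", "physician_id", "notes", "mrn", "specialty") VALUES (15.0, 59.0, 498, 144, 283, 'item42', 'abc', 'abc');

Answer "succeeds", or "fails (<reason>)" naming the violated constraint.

succeeds

NOT NULL columns: mrn is supplied; notes is supplied; refills is supplied; specialty is supplied.
CHECK constraints: 'item42' satisfies (notes <> ''); 'abc' satisfies (length(mrn) <= 100).
No constraint is violated.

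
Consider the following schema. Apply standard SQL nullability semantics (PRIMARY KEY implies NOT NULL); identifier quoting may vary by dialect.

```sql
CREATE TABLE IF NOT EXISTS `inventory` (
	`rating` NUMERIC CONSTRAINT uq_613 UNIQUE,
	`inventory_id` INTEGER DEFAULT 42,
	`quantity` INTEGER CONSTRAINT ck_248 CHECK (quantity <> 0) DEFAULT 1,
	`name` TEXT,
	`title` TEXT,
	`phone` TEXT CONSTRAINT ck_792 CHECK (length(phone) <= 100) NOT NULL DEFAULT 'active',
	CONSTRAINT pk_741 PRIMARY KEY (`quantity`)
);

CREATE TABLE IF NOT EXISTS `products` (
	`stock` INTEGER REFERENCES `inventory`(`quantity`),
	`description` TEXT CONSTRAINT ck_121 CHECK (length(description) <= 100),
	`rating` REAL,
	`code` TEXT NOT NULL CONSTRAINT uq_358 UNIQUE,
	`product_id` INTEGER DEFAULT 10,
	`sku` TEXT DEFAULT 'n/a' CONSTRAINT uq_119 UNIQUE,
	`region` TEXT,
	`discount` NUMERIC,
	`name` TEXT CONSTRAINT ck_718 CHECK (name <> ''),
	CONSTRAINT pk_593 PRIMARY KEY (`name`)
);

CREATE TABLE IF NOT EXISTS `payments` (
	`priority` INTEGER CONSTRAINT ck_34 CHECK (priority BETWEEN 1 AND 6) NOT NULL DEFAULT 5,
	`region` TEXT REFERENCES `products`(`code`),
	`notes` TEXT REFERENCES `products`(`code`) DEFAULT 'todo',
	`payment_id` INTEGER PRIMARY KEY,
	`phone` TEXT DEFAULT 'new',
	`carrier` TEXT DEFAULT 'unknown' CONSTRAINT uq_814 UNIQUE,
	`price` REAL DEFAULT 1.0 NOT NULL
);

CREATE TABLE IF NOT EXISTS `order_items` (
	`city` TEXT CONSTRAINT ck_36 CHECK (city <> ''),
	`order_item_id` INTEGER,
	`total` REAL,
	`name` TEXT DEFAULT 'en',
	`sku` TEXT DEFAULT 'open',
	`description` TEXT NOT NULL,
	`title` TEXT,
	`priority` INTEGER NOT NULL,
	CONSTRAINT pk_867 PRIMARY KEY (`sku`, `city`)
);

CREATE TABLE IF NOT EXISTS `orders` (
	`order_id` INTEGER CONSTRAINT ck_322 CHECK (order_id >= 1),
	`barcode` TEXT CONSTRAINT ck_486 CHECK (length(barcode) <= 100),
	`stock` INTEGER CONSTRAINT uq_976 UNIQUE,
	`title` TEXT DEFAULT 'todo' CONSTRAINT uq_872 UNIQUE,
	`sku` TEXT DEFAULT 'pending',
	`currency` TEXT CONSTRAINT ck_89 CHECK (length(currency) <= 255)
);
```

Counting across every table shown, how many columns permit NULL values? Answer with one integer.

25

inventory: 4 nullable (rating, inventory_id, name, title — PK (quantity) and explicit NOT NULL columns excluded).
products: 7 nullable (stock, description, rating, product_id, sku, region, discount — PK (name) and explicit NOT NULL columns excluded).
payments: 4 nullable (region, notes, phone, carrier — PK (payment_id) and explicit NOT NULL columns excluded).
order_items: 4 nullable (order_item_id, total, name, title — PK (sku, city) and explicit NOT NULL columns excluded).
orders: 6 nullable (order_id, barcode, stock, title, sku, currency — PK none and explicit NOT NULL columns excluded).
Total: 4 + 7 + 4 + 4 + 6 = 25.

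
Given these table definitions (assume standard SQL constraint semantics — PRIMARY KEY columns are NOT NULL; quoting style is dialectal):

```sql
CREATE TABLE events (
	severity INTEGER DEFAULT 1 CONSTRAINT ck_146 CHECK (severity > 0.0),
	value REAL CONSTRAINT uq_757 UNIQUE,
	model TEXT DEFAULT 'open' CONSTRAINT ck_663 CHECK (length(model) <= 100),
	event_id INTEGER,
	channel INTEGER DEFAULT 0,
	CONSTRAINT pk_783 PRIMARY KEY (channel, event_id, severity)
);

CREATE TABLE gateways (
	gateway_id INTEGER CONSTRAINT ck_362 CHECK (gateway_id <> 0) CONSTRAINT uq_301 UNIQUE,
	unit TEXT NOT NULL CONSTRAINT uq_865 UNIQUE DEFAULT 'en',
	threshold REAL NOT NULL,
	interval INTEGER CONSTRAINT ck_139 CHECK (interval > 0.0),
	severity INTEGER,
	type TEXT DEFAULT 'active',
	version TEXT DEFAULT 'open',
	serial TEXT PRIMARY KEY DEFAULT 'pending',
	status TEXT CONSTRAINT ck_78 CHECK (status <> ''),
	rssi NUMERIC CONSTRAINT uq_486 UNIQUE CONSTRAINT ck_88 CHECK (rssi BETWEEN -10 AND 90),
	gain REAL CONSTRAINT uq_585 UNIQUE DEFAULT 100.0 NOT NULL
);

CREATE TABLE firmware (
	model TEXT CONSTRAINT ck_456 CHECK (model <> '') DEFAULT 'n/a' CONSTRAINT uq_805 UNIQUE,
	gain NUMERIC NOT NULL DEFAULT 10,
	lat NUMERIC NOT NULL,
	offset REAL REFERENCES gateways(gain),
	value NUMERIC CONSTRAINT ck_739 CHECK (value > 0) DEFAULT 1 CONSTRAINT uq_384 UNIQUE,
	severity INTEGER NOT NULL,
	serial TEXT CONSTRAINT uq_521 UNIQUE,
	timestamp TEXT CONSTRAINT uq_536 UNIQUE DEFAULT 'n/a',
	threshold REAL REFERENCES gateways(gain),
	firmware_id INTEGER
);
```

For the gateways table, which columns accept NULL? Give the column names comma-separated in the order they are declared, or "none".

- gateway_id: CHECK does not forbid NULL (a CHECK constraint passes when its expression is NULL) → nullable.
- unit: declared NOT NULL → not nullable.
- threshold: declared NOT NULL → not nullable.
- interval: CHECK does not forbid NULL (a CHECK constraint passes when its expression is NULL) → nullable.
- severity: no NOT NULL constraint applies → nullable.
- type: DEFAULT only fills an omitted column; an explicit NULL is still allowed → nullable.
- version: DEFAULT only fills an omitted column; an explicit NULL is still allowed → nullable.
- serial: part of the PRIMARY KEY, which implies NOT NULL → not nullable.
- status: CHECK does not forbid NULL (a CHECK constraint passes when its expression is NULL) → nullable.
- rssi: CHECK does not forbid NULL (a CHECK constraint passes when its expression is NULL) → nullable.
- gain: declared NOT NULL → not nullable.

gateway_id, interval, severity, type, version, status, rssi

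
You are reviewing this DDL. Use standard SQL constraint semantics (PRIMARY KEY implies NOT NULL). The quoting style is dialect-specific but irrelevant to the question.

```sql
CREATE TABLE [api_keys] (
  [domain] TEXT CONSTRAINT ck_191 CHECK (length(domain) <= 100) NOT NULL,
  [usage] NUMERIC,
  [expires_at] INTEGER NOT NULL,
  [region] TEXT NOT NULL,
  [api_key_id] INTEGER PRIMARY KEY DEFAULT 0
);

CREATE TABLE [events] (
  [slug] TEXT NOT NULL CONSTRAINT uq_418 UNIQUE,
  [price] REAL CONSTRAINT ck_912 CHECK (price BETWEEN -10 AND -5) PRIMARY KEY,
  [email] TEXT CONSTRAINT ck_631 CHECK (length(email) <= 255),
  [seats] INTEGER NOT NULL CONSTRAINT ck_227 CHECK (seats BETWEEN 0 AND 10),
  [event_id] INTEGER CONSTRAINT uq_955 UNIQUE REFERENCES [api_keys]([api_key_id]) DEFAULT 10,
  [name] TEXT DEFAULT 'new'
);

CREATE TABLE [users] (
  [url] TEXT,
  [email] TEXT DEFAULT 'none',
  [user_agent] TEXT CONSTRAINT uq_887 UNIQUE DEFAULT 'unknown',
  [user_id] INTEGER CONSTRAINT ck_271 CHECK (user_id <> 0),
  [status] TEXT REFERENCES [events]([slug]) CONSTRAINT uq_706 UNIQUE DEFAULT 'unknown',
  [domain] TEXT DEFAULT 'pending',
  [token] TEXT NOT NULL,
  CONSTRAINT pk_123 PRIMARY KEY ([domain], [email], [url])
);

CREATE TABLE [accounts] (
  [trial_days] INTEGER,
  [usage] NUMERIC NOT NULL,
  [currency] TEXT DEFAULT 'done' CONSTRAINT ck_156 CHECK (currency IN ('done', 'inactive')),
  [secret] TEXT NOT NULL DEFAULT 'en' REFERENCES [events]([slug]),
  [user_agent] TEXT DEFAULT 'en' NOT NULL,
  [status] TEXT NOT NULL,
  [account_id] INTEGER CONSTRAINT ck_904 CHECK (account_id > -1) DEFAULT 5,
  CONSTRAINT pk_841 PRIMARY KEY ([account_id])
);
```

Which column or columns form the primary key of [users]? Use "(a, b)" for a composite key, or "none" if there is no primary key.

A table-level PRIMARY KEY clause names 3 columns: domain, email, url.
This is a composite key — the combination is unique, not each column individually.

(domain, email, url)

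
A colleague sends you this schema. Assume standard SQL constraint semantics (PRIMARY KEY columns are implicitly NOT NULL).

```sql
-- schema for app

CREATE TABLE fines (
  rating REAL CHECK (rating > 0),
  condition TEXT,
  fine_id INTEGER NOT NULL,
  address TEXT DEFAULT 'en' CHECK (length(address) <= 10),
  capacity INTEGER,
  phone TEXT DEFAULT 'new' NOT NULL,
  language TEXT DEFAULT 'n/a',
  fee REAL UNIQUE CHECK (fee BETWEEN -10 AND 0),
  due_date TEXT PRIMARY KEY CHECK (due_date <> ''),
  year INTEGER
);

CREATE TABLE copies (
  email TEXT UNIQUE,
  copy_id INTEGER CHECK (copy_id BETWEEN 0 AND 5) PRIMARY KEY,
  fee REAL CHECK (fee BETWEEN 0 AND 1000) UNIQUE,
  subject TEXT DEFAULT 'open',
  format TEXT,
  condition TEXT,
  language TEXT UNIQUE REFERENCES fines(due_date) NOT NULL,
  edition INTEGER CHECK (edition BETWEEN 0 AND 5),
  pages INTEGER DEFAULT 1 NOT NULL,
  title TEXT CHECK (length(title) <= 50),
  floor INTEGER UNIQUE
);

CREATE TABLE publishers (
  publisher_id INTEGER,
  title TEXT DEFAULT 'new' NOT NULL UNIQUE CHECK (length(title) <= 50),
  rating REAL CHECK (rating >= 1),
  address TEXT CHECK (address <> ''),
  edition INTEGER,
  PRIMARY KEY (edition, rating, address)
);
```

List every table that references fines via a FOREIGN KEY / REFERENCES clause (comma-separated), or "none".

- copies.language references fines(due_date).

copies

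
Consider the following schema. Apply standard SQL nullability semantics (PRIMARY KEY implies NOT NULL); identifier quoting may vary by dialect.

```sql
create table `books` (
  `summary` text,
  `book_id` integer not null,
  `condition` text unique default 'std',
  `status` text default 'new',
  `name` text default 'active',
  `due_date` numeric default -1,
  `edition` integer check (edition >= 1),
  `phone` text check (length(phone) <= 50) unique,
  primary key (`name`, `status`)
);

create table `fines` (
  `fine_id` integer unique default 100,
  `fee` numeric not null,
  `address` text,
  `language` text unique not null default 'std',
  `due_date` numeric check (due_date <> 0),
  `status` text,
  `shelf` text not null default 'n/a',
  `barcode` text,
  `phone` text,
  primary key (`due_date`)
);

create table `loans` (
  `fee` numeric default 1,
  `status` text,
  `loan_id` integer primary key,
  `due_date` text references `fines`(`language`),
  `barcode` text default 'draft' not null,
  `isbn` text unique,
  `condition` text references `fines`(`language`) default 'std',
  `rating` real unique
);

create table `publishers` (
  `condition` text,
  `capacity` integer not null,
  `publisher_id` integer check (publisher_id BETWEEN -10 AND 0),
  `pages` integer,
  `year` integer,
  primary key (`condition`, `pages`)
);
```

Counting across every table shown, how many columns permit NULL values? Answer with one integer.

18

books: 5 nullable (summary, condition, due_date, edition, phone — PK (name, status) and explicit NOT NULL columns excluded).
fines: 5 nullable (fine_id, address, status, barcode, phone — PK (due_date) and explicit NOT NULL columns excluded).
loans: 6 nullable (fee, status, due_date, isbn, condition, rating — PK (loan_id) and explicit NOT NULL columns excluded).
publishers: 2 nullable (publisher_id, year — PK (condition, pages) and explicit NOT NULL columns excluded).
Total: 5 + 5 + 6 + 2 = 18.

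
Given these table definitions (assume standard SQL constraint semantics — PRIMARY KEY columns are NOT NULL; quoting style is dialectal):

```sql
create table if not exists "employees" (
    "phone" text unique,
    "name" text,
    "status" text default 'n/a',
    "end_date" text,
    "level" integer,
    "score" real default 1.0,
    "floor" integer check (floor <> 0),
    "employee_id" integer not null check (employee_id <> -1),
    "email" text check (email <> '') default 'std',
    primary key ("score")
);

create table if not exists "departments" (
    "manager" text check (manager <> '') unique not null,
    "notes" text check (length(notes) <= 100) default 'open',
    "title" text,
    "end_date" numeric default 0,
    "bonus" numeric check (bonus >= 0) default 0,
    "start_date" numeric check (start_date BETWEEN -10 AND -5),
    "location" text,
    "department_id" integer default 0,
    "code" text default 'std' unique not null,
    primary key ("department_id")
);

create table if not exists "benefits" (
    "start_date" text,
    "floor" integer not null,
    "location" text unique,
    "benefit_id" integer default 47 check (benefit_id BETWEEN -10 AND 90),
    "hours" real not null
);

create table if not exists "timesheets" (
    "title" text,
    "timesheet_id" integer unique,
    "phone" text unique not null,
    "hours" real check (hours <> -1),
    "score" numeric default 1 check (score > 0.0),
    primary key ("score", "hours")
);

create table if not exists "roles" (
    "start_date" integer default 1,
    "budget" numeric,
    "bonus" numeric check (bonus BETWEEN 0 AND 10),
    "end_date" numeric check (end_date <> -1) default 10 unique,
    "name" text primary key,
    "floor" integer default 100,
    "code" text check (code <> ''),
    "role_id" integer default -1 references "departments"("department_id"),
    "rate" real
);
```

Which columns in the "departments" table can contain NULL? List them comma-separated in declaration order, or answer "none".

notes, title, end_date, bonus, start_date, location

- manager: declared NOT NULL → not nullable.
- notes: CHECK does not forbid NULL (a CHECK constraint passes when its expression is NULL) → nullable.
- title: no NOT NULL constraint applies → nullable.
- end_date: DEFAULT only fills an omitted column; an explicit NULL is still allowed → nullable.
- bonus: CHECK does not forbid NULL (a CHECK constraint passes when its expression is NULL) → nullable.
- start_date: CHECK does not forbid NULL (a CHECK constraint passes when its expression is NULL) → nullable.
- location: no NOT NULL constraint applies → nullable.
- department_id: part of the PRIMARY KEY, which implies NOT NULL → not nullable.
- code: declared NOT NULL → not nullable.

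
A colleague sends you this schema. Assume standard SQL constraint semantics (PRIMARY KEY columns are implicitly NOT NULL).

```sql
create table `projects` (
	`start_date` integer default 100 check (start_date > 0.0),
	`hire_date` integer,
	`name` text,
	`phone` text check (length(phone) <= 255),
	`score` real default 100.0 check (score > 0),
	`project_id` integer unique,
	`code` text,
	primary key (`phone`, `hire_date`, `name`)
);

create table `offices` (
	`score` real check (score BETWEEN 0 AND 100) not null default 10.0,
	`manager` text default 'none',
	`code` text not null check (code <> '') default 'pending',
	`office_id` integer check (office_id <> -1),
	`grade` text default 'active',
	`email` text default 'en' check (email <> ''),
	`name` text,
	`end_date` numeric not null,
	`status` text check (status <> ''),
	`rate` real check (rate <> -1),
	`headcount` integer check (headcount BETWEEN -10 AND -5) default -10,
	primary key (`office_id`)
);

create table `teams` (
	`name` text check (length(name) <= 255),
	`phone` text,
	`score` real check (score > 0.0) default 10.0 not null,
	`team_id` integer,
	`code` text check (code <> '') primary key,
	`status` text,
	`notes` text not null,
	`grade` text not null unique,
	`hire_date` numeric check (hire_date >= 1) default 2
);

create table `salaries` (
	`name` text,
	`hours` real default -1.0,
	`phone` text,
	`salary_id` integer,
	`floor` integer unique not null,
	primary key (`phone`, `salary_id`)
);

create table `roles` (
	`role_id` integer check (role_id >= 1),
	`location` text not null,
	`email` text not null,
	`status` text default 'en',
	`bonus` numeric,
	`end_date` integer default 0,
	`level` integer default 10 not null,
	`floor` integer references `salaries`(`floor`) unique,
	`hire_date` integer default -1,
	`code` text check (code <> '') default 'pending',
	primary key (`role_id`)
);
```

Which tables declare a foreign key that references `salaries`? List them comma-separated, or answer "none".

roles

- roles.floor references salaries(floor).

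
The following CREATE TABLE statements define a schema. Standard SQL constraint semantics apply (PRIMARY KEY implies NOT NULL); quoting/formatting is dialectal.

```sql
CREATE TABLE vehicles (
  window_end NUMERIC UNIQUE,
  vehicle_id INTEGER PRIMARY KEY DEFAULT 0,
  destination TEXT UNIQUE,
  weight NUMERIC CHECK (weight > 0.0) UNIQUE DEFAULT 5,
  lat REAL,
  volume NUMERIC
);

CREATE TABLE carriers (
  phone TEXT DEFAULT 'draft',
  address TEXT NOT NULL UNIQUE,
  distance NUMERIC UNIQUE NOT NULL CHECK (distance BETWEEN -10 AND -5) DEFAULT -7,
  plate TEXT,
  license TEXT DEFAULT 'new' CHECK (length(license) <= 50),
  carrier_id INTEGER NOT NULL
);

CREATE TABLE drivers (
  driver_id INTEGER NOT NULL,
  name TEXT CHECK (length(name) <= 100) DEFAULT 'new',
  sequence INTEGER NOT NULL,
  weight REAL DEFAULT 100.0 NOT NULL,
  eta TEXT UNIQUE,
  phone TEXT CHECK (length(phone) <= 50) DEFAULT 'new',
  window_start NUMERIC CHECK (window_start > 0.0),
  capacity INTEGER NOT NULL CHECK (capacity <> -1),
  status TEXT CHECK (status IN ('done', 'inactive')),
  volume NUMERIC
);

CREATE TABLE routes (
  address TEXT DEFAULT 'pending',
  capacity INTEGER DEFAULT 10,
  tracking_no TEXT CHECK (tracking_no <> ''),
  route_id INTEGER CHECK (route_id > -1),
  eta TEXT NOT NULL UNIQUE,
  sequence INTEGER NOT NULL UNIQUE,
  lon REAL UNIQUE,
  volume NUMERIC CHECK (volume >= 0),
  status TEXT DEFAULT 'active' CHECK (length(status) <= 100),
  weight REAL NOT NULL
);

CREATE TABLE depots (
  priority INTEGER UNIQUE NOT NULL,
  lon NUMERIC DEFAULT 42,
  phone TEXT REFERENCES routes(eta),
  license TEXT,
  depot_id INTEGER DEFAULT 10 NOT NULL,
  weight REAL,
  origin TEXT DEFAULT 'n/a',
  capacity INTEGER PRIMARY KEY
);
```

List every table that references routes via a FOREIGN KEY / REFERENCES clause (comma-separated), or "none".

depots

- depots.phone references routes(eta).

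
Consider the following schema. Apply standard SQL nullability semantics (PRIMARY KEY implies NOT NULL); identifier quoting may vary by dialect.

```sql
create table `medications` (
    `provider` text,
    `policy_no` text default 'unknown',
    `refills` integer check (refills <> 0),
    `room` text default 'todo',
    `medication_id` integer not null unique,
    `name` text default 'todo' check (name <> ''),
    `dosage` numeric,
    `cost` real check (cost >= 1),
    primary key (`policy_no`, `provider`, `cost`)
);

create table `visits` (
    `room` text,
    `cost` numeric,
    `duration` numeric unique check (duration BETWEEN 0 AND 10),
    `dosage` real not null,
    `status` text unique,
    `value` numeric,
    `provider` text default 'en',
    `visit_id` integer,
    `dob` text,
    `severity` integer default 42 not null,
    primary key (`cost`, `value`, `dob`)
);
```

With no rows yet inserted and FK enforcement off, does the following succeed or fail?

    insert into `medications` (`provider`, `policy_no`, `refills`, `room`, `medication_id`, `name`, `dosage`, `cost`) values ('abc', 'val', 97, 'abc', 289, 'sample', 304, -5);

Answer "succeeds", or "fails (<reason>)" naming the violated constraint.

fails (CHECK on cost)

The value -5 for cost violates CHECK (cost >= 1).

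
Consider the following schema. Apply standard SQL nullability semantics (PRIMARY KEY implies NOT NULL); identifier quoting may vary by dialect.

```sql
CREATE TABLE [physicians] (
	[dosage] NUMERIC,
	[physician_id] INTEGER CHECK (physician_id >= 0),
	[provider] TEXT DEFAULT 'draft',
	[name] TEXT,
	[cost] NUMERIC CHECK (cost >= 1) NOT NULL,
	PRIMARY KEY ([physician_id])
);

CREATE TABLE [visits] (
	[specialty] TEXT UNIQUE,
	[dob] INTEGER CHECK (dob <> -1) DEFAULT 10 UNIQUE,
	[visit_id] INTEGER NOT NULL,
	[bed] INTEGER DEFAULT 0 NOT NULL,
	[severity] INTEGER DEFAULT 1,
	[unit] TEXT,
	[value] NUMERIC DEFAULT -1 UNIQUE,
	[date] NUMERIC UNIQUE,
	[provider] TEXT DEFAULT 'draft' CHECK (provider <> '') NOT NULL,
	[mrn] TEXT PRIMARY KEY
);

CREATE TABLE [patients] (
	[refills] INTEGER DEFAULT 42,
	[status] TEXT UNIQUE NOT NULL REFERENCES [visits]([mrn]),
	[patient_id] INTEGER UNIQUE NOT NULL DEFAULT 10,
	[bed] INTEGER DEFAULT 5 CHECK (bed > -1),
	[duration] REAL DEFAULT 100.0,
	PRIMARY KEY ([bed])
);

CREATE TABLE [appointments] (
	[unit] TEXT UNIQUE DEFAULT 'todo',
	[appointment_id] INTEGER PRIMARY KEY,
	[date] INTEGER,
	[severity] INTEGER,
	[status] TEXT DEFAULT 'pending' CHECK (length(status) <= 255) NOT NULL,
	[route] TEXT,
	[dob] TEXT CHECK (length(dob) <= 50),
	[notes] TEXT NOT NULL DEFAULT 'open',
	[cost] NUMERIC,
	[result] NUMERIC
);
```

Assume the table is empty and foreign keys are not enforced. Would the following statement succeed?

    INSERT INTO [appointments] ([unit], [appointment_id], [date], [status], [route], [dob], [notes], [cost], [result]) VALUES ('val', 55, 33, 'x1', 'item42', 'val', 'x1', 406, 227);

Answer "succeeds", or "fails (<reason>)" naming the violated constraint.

succeeds

NOT NULL columns: appointment_id is supplied; notes is supplied; status is supplied.
CHECK constraints: 'x1' satisfies (length(status) <= 255); 'val' satisfies (length(dob) <= 50).
No constraint is violated.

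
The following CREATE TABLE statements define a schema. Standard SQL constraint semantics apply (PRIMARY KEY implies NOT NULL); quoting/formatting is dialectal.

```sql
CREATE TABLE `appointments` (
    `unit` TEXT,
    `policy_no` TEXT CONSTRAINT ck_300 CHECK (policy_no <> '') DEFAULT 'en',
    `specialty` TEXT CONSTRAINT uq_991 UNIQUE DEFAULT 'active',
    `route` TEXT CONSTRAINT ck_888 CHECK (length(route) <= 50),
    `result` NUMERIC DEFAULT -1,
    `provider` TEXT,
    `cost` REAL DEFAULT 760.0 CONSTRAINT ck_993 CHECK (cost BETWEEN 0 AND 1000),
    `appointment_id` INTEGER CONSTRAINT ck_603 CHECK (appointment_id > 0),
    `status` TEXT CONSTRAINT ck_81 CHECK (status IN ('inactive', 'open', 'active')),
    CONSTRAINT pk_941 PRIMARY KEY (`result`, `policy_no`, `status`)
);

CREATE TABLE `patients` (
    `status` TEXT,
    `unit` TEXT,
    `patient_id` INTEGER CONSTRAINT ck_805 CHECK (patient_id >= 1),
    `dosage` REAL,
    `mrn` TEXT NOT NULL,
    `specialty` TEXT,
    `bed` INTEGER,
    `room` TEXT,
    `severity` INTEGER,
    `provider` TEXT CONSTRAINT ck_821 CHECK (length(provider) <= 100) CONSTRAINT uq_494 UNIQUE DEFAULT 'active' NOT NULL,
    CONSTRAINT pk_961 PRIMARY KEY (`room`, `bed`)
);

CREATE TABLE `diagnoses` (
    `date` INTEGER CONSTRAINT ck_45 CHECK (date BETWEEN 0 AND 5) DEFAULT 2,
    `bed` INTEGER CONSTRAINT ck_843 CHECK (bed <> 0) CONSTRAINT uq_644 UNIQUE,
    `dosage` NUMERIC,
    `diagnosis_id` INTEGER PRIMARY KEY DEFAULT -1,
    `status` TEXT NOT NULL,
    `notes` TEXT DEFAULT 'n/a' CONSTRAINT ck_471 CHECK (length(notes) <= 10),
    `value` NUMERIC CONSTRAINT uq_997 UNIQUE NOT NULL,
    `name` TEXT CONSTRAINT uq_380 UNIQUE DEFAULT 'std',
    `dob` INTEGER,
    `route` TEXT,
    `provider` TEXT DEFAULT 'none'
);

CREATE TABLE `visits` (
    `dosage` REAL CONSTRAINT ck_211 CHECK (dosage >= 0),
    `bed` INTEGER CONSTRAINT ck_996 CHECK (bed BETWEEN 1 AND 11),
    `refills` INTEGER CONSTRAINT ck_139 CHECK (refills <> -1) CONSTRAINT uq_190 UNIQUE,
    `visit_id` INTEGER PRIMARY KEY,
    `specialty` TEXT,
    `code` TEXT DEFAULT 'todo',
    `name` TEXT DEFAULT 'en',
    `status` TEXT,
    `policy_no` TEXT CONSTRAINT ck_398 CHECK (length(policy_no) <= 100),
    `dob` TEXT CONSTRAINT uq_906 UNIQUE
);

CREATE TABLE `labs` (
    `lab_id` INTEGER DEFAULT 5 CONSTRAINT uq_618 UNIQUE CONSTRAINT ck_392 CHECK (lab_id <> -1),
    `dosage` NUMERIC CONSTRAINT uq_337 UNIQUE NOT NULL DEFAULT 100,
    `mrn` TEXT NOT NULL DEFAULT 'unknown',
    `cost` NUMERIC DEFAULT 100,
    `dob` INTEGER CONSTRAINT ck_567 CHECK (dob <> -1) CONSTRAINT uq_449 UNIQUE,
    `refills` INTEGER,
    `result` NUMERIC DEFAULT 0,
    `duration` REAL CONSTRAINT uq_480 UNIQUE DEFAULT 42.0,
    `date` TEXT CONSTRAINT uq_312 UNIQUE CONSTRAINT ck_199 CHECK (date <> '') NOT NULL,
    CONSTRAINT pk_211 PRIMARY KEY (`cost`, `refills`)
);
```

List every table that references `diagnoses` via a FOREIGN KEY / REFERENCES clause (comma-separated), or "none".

none

No REFERENCES clause anywhere in the schema names diagnoses.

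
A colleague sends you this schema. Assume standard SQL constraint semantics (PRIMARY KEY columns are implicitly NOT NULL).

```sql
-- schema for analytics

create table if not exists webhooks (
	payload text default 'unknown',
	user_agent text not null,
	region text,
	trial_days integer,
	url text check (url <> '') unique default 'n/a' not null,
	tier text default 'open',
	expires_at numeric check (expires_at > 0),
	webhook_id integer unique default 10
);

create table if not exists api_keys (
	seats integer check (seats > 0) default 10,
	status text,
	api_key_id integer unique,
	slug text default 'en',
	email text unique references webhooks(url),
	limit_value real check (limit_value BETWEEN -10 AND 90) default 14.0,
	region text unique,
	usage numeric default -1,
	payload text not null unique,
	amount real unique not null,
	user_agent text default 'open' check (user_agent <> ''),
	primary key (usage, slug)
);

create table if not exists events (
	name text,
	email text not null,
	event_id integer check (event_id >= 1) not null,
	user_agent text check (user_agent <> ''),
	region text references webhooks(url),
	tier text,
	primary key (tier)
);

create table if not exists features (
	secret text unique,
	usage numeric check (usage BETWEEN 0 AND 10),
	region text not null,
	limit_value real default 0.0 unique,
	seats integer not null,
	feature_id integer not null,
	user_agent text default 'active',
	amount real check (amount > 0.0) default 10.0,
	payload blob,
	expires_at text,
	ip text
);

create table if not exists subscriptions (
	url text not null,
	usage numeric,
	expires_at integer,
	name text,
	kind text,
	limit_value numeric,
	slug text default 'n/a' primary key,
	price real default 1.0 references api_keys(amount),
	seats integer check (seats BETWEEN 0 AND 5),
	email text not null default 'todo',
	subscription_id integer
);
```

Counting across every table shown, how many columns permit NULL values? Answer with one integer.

32

webhooks: 6 nullable (payload, region, trial_days, tier, expires_at, webhook_id — PK none and explicit NOT NULL columns excluded).
api_keys: 7 nullable (seats, status, api_key_id, email, limit_value, region, user_agent — PK (usage, slug) and explicit NOT NULL columns excluded).
events: 3 nullable (name, user_agent, region — PK (tier) and explicit NOT NULL columns excluded).
features: 8 nullable (secret, usage, limit_value, user_agent, amount, payload, expires_at, ip — PK none and explicit NOT NULL columns excluded).
subscriptions: 8 nullable (usage, expires_at, name, kind, limit_value, price, seats, subscription_id — PK (slug) and explicit NOT NULL columns excluded).
Total: 6 + 7 + 3 + 8 + 8 = 32.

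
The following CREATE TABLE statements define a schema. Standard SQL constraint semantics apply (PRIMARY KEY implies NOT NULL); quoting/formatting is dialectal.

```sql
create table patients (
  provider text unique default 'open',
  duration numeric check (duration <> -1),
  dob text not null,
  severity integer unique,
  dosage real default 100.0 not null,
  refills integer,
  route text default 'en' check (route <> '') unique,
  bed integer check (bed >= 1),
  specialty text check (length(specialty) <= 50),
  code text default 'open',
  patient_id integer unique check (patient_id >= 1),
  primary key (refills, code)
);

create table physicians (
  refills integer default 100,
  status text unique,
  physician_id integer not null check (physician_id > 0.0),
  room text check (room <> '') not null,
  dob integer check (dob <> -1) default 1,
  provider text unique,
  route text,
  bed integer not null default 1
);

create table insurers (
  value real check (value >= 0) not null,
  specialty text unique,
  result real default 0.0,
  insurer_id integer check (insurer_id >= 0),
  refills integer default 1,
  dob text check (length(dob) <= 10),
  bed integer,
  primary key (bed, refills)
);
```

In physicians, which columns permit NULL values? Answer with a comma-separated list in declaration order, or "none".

- refills: DEFAULT only fills an omitted column; an explicit NULL is still allowed → nullable.
- status: UNIQUE does not imply NOT NULL → nullable.
- physician_id: declared NOT NULL → not nullable.
- room: declared NOT NULL → not nullable.
- dob: CHECK does not forbid NULL (a CHECK constraint passes when its expression is NULL) → nullable.
- provider: UNIQUE does not imply NOT NULL → nullable.
- route: no NOT NULL constraint applies → nullable.
- bed: declared NOT NULL → not nullable.

refills, status, dob, provider, route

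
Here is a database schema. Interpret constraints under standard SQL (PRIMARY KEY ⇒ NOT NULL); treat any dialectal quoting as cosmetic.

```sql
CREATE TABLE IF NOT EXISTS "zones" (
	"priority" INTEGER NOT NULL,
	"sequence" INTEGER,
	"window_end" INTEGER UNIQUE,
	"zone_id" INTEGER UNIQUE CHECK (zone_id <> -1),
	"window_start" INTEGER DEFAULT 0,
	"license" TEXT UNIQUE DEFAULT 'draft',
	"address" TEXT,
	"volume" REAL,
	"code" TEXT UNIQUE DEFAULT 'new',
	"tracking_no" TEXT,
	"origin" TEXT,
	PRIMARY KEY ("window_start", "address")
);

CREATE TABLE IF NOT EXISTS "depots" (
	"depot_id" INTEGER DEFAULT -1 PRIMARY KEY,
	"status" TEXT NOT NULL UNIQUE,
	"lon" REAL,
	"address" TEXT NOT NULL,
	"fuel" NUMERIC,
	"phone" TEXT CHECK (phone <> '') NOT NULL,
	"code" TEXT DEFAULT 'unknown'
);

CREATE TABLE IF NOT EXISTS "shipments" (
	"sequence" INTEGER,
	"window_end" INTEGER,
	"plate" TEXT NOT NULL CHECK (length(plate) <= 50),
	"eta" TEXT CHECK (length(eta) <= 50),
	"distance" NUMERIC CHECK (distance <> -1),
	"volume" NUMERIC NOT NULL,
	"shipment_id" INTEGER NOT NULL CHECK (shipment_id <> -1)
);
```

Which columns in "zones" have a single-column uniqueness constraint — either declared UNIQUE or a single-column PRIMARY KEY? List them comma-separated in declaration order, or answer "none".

- priority: no UNIQUE or single-column PK constraint.
- sequence: no UNIQUE or single-column PK constraint.
- window_end: declared UNIQUE → unique.
- zone_id: declared UNIQUE → unique.
- window_start: part of a composite PRIMARY KEY — only the tuple is unique, not this column on its own.
- license: declared UNIQUE → unique.
- address: part of a composite PRIMARY KEY — only the tuple is unique, not this column on its own.
- volume: no UNIQUE or single-column PK constraint.
- code: declared UNIQUE → unique.
- tracking_no: no UNIQUE or single-column PK constraint.
- origin: no UNIQUE or single-column PK constraint.

window_end, zone_id, license, code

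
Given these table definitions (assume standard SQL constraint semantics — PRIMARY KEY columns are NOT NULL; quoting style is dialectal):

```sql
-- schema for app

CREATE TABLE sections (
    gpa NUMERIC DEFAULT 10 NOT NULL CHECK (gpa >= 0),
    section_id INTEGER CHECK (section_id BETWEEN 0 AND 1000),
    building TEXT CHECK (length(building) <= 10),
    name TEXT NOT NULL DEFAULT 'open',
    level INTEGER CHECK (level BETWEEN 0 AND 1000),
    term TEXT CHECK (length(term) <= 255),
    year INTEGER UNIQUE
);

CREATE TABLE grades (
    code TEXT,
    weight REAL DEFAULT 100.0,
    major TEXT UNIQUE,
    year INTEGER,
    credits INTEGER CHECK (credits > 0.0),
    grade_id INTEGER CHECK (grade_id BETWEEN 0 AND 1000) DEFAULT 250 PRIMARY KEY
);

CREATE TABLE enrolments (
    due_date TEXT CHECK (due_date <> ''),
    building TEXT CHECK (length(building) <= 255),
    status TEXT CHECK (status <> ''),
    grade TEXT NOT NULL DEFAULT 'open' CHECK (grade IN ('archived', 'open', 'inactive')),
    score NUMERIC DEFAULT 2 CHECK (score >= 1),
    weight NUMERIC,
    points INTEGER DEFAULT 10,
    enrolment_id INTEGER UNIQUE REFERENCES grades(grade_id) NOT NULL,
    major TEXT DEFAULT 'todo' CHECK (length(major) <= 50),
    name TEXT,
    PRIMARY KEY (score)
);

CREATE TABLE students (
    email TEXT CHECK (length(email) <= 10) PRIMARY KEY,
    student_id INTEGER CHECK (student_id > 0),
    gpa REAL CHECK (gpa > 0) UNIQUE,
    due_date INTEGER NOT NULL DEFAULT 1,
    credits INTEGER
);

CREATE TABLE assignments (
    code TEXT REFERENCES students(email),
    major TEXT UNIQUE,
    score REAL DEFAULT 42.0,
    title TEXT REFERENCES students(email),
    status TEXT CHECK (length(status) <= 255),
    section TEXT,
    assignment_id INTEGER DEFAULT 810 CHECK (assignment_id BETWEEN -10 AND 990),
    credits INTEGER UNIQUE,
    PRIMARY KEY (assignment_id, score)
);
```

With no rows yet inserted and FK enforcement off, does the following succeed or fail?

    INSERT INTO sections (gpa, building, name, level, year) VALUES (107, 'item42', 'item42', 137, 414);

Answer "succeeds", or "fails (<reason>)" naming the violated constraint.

NOT NULL columns: gpa is supplied; name is supplied.
CHECK constraints: 107 satisfies (gpa >= 0); 'item42' satisfies (length(building) <= 10); 137 satisfies (level BETWEEN 0 AND 1000).
No constraint is violated.

succeeds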